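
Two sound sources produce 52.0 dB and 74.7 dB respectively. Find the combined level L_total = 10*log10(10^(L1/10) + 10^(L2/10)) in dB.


10^(52.0/10) = 158489
10^(74.7/10) = 2.95121e+07
Sum = 158489 + 2.95121e+07 = 2.96706e+07
L_total = 10*log10(2.96706e+07) = 74.723 dB


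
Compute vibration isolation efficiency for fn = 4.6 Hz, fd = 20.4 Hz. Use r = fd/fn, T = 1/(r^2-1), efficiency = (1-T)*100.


r = 20.4 / 4.6 = 4.43478
r^2 - 1 = 4.43478^2 - 1 = 18.6673
T = 1/18.6673 = 0.0535696
Efficiency = (1 - 0.0535696)*100 = 94.643 %


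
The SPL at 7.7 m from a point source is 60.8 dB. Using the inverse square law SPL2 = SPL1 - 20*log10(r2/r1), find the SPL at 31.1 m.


r2/r1 = 31.1/7.7 = 4.03896
Correction = 20*log10(4.03896) = 12.1254 dB
SPL2 = 60.8 - 12.1254 = 48.675 dB


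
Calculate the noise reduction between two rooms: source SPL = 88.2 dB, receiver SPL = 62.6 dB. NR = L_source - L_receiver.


NR = L_source - L_receiver (difference between source and receiving room levels)
NR = 88.2 - 62.6 = 25.6 dB


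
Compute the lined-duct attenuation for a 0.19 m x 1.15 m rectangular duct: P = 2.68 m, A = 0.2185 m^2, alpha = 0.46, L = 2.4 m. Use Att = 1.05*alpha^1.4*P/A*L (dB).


alpha^1.4 = 0.46^1.4 = 0.337179
Attenuation rate = 1.05 * alpha^1.4 * P / A
= 1.05 * 0.337179 * 2.68 / 0.2185 = 4.34243 dB/m
Total Att = 4.34243 * 2.4 = 10.422 dB


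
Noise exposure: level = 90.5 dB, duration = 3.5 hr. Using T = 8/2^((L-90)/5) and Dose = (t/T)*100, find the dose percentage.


T_allowed = 8 / 2^((90.5 - 90)/5) = 7.46426 hr
Dose = 3.5 / 7.46426 * 100 = 46.89 %


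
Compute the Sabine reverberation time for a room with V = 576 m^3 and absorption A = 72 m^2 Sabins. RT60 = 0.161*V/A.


RT60 = 0.161 * 576 / 72 = 1.288 s


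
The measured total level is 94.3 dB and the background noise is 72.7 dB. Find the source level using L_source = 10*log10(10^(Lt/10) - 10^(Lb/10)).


10^(94.3/10) = 2.69153e+09
10^(72.7/10) = 1.86209e+07
Difference = 2.69153e+09 - 1.86209e+07 = 2.67291e+09
L_source = 10*log10(2.67291e+09) = 94.27 dB


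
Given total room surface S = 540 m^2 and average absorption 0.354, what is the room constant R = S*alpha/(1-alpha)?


R = 540 * 0.354 / (1 - 0.354) = 295.91 m^2


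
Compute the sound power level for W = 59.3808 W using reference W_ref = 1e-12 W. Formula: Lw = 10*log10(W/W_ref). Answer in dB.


W / W_ref = 59.3808 / 1e-12 = 5.93808e+13
Lw = 10 * log10(5.93808e+13) = 137.74 dB


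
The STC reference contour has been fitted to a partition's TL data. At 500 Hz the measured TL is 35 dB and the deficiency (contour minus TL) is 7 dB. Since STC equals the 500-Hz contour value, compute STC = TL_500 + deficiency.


By ASTM E413, STC = value of the fitted reference contour at 500 Hz.
Contour value at 500 Hz = TL_500 + deficiency = 35 + 7 = 42
STC = 42


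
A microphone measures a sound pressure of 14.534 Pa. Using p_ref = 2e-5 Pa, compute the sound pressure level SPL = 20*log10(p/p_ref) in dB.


p / p_ref = 14.534 / 2e-5 = 726700
SPL = 20 * log10(726700) = 117.23 dB


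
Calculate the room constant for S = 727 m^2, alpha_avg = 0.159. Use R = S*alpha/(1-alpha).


R = 727 * 0.159 / (1 - 0.159) = 137.45 m^2


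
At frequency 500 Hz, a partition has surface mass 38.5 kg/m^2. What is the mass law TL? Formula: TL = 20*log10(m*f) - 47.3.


m * f = 38.5 * 500 = 19250
20*log10(19250) = 85.6886 dB
TL = 85.6886 - 47.3 = 38.389 dB


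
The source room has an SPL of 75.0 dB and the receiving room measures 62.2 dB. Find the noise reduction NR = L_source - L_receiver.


NR = L_source - L_receiver (difference between source and receiving room levels)
NR = 75.0 - 62.2 = 12.8 dB


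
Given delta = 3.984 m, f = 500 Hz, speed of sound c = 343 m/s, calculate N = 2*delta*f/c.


N = 2*delta*f/c = 2*delta/lambda, where lambda = c/f
lambda = 343 / 500 = 0.686 m
N = 2 * 3.984 / 0.686 = 11.615


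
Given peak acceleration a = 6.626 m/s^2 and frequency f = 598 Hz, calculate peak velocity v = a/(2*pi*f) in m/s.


omega = 2*pi*f = 2*pi*598 = 3757.34 rad/s
v = a / omega = 6.626 / 3757.34 = 0.0017635 m/s


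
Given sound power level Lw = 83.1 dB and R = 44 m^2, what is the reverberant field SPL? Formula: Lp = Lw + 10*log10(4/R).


4/R = 4/44 = 0.0909091
Lp = 83.1 + 10*log10(0.0909091) = 72.686 dB


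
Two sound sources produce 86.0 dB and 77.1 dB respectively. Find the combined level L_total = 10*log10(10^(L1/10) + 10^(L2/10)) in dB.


10^(86.0/10) = 3.98107e+08
10^(77.1/10) = 5.12861e+07
Sum = 3.98107e+08 + 5.12861e+07 = 4.49393e+08
L_total = 10*log10(4.49393e+08) = 86.526 dB


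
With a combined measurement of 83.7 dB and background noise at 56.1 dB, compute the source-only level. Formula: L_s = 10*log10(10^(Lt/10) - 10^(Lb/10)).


10^(83.7/10) = 2.34423e+08
10^(56.1/10) = 407380
Difference = 2.34423e+08 - 407380 = 2.34016e+08
L_source = 10*log10(2.34016e+08) = 83.692 dB


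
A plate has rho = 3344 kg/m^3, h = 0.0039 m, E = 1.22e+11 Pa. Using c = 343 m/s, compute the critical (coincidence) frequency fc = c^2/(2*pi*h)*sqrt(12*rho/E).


12*rho/E = 12*3344/1.22e+11 = 3.28918e-07
sqrt(12*rho/E) = sqrt(3.28918e-07) = 0.000573514
c^2/(2*pi*h) = 343^2/(2*pi*0.0039) = 4.80113e+06
fc = 4.80113e+06 * 0.000573514 = 2753.5 Hz


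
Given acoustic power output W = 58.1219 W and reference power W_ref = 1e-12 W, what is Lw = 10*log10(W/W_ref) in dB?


W / W_ref = 58.1219 / 1e-12 = 5.81219e+13
Lw = 10 * log10(5.81219e+13) = 137.64 dB


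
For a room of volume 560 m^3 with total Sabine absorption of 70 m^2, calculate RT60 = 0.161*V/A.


RT60 = 0.161 * 560 / 70 = 1.288 s


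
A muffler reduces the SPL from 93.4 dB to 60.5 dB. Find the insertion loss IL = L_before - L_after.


Insertion loss = SPL without muffler - SPL with muffler
IL = 93.4 - 60.5 = 32.9 dB


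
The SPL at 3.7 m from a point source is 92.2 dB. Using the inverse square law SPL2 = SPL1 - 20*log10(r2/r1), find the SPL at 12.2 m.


r2/r1 = 12.2/3.7 = 3.2973
Correction = 20*log10(3.2973) = 10.3632 dB
SPL2 = 92.2 - 10.3632 = 81.837 dB


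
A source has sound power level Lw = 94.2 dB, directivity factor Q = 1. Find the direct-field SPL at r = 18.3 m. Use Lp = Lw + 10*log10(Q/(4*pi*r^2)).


4*pi*r^2 = 4*pi*18.3^2 = 4208.35 m^2
Q / (4*pi*r^2) = 1 / 4208.35 = 0.000237623
Lp = 94.2 + 10*log10(0.000237623) = 57.959 dB


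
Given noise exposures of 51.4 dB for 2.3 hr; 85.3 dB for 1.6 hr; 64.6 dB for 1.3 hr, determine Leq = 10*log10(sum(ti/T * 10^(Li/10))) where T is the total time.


T_total = 2.3 + 1.6 + 1.3 = 5.2 hr
(2.3/5.2) * 10^(51.4/10) = 61055.5
(1.6/5.2) * 10^(85.3/10) = 1.0426e+08
(1.3/5.2) * 10^(64.6/10) = 721008
Sum = 61055.5 + 1.0426e+08 + 721008 = 1.05042e+08
Leq = 10*log10(1.05042e+08) = 80.214 dB


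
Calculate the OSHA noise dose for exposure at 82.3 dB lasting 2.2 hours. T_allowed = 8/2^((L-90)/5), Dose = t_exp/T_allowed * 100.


T_allowed = 8 / 2^((82.3 - 90)/5) = 23.2636 hr
Dose = 2.2 / 23.2636 * 100 = 9.4568 %


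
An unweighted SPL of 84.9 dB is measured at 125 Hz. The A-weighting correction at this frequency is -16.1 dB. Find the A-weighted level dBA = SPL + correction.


A-weighting table: 125 Hz -> -16.1 dB correction
SPL_A = SPL + correction = 84.9 + (-16.1) = 68.8 dBA


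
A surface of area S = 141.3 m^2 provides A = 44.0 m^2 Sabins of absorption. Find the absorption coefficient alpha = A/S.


Absorption coefficient = absorbed power / incident power
alpha = A / S = 44.0 / 141.3 = 0.31139


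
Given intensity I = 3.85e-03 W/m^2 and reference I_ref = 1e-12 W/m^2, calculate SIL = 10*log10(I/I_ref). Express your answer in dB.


I / I_ref = 3.85e-03 / 1e-12 = 3.85e+09
SIL = 10 * log10(3.85e+09) = 95.855 dB


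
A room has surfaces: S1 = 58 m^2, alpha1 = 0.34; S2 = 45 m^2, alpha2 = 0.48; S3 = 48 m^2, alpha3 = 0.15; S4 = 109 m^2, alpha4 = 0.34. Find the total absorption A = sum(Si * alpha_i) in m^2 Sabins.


58 * 0.34 = 19.72
45 * 0.48 = 21.6
48 * 0.15 = 7.2
109 * 0.34 = 37.06
A_total = 19.72 + 21.6 + 7.2 + 37.06 = 85.58 m^2


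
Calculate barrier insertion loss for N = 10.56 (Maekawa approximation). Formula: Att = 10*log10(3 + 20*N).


3 + 20*N = 3 + 20*10.56 = 214.2
Att = 10*log10(214.2) = 23.308 dB


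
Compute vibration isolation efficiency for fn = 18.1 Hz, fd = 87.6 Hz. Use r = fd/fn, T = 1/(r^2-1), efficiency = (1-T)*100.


r = 87.6 / 18.1 = 4.83978
r^2 - 1 = 4.83978^2 - 1 = 22.4235
T = 1/22.4235 = 0.0445961
Efficiency = (1 - 0.0445961)*100 = 95.54 %


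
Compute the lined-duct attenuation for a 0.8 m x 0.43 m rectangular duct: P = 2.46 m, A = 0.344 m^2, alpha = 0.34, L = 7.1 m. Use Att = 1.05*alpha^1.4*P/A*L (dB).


alpha^1.4 = 0.34^1.4 = 0.220836
Attenuation rate = 1.05 * alpha^1.4 * P / A
= 1.05 * 0.220836 * 2.46 / 0.344 = 1.6582 dB/m
Total Att = 1.6582 * 7.1 = 11.773 dB


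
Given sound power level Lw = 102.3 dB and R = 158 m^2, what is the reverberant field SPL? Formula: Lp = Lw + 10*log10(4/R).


4/R = 4/158 = 0.0253165
Lp = 102.3 + 10*log10(0.0253165) = 86.334 dB


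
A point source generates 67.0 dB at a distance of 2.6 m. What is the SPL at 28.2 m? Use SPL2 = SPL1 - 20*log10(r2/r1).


r2/r1 = 28.2/2.6 = 10.8462
Correction = 20*log10(10.8462) = 20.7056 dB
SPL2 = 67.0 - 20.7056 = 46.294 dB


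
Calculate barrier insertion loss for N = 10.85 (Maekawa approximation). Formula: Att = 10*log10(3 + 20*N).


3 + 20*N = 3 + 20*10.85 = 220
Att = 10*log10(220) = 23.424 dB


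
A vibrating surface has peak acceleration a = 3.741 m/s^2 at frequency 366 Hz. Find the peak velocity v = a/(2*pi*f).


omega = 2*pi*f = 2*pi*366 = 2299.65 rad/s
v = a / omega = 3.741 / 2299.65 = 0.0016268 m/s


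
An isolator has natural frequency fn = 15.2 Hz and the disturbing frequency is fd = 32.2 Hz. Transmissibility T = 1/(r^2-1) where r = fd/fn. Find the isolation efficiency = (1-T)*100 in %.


r = 32.2 / 15.2 = 2.11842
r^2 - 1 = 2.11842^2 - 1 = 3.4877
T = 1/3.4877 = 0.286722
Efficiency = (1 - 0.286722)*100 = 71.328 %


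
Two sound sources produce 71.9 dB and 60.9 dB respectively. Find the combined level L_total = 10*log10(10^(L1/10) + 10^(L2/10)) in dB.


10^(71.9/10) = 1.54882e+07
10^(60.9/10) = 1.23027e+06
Sum = 1.54882e+07 + 1.23027e+06 = 1.67185e+07
L_total = 10*log10(1.67185e+07) = 72.232 dB


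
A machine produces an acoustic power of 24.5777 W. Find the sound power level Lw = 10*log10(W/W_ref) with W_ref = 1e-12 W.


W / W_ref = 24.5777 / 1e-12 = 2.45777e+13
Lw = 10 * log10(2.45777e+13) = 133.91 dB


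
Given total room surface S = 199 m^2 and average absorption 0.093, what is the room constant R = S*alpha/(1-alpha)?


R = 199 * 0.093 / (1 - 0.093) = 20.405 m^2


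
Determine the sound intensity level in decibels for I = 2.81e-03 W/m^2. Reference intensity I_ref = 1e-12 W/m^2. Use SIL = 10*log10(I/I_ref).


I / I_ref = 2.81e-03 / 1e-12 = 2.81e+09
SIL = 10 * log10(2.81e+09) = 94.487 dB


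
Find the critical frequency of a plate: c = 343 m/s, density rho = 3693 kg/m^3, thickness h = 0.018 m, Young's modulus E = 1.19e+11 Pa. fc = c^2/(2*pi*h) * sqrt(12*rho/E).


12*rho/E = 12*3693/1.19e+11 = 3.72403e-07
sqrt(12*rho/E) = sqrt(3.72403e-07) = 0.000610248
c^2/(2*pi*h) = 343^2/(2*pi*0.018) = 1.04025e+06
fc = 1.04025e+06 * 0.000610248 = 634.81 Hz


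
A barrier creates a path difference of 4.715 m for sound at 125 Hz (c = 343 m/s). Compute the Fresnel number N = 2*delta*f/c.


N = 2*delta*f/c = 2*delta/lambda, where lambda = c/f
lambda = 343 / 125 = 2.744 m
N = 2 * 4.715 / 2.744 = 3.4366


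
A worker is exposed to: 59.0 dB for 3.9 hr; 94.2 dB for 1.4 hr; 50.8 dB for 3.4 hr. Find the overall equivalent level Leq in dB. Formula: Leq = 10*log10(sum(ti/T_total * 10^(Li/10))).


T_total = 3.9 + 1.4 + 3.4 = 8.7 hr
(3.9/8.7) * 10^(59.0/10) = 356078
(1.4/8.7) * 10^(94.2/10) = 4.23262e+08
(3.4/8.7) * 10^(50.8/10) = 46985
Sum = 356078 + 4.23262e+08 + 46985 = 4.23665e+08
Leq = 10*log10(4.23665e+08) = 86.27 dB


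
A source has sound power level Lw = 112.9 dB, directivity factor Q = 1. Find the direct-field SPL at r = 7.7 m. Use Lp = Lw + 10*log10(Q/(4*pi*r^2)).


4*pi*r^2 = 4*pi*7.7^2 = 745.06 m^2
Q / (4*pi*r^2) = 1 / 745.06 = 0.00134217
Lp = 112.9 + 10*log10(0.00134217) = 84.178 dB


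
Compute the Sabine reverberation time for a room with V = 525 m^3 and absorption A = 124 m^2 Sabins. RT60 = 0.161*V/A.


RT60 = 0.161 * 525 / 124 = 0.68165 s


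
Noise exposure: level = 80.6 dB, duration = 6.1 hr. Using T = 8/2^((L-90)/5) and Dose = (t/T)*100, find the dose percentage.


T_allowed = 8 / 2^((80.6 - 90)/5) = 29.446 hr
Dose = 6.1 / 29.446 * 100 = 20.716 %


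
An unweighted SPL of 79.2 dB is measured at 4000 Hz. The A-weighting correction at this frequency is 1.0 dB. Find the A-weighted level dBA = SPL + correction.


A-weighting table: 4000 Hz -> 1.0 dB correction
SPL_A = SPL + correction = 79.2 + (1.0) = 80.2 dBA


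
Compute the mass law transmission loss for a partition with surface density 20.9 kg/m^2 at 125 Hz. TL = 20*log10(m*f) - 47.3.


m * f = 20.9 * 125 = 2612.5
20*log10(2612.5) = 68.3411 dB
TL = 68.3411 - 47.3 = 21.041 dB


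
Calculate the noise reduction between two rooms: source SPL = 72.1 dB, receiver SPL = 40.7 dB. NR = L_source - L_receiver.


NR = L_source - L_receiver (difference between source and receiving room levels)
NR = 72.1 - 40.7 = 31.4 dB


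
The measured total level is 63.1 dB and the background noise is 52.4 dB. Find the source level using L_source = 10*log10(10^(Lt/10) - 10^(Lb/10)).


10^(63.1/10) = 2.04174e+06
10^(52.4/10) = 173780
Difference = 2.04174e+06 - 173780 = 1.86796e+06
L_source = 10*log10(1.86796e+06) = 62.714 dB


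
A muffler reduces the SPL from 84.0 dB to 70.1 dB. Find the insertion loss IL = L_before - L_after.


Insertion loss = SPL without muffler - SPL with muffler
IL = 84.0 - 70.1 = 13.9 dB


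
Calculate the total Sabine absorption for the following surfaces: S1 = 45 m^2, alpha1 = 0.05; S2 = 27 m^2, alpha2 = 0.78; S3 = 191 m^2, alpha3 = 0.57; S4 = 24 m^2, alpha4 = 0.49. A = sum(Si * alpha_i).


45 * 0.05 = 2.25
27 * 0.78 = 21.06
191 * 0.57 = 108.87
24 * 0.49 = 11.76
A_total = 2.25 + 21.06 + 108.87 + 11.76 = 143.94 m^2


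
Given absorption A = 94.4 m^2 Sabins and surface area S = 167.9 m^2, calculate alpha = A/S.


Absorption coefficient = absorbed power / incident power
alpha = A / S = 94.4 / 167.9 = 0.56224


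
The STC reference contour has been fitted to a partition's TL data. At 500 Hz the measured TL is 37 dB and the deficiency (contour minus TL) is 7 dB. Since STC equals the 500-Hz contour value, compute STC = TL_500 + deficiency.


By ASTM E413, STC = value of the fitted reference contour at 500 Hz.
Contour value at 500 Hz = TL_500 + deficiency = 37 + 7 = 44
STC = 44


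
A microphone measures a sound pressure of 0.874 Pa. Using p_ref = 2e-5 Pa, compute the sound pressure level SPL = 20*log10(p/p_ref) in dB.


p / p_ref = 0.874 / 2e-5 = 43700
SPL = 20 * log10(43700) = 92.81 dB


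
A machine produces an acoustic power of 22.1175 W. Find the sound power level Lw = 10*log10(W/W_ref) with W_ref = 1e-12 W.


W / W_ref = 22.1175 / 1e-12 = 2.21175e+13
Lw = 10 * log10(2.21175e+13) = 133.45 dB


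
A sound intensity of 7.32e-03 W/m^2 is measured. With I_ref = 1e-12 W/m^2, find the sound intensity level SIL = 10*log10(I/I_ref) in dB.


I / I_ref = 7.32e-03 / 1e-12 = 7.32e+09
SIL = 10 * log10(7.32e+09) = 98.645 dB


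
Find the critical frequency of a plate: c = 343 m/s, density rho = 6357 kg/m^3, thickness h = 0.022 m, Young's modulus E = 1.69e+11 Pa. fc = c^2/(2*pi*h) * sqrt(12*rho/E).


12*rho/E = 12*6357/1.69e+11 = 4.51385e-07
sqrt(12*rho/E) = sqrt(4.51385e-07) = 0.000671852
c^2/(2*pi*h) = 343^2/(2*pi*0.022) = 851110
fc = 851110 * 0.000671852 = 571.82 Hz


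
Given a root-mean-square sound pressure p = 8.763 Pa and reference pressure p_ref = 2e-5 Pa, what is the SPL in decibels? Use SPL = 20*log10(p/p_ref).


p / p_ref = 8.763 / 2e-5 = 438150
SPL = 20 * log10(438150) = 112.83 dB


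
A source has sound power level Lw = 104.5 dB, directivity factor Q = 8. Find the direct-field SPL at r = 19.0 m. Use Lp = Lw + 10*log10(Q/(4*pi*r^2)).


4*pi*r^2 = 4*pi*19.0^2 = 4536.46 m^2
Q / (4*pi*r^2) = 8 / 4536.46 = 0.00176349
Lp = 104.5 + 10*log10(0.00176349) = 76.964 dB


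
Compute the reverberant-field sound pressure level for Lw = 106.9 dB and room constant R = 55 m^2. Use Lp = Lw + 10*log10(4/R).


4/R = 4/55 = 0.0727273
Lp = 106.9 + 10*log10(0.0727273) = 95.517 dB


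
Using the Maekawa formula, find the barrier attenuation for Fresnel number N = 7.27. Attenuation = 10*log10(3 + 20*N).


3 + 20*N = 3 + 20*7.27 = 148.4
Att = 10*log10(148.4) = 21.714 dB


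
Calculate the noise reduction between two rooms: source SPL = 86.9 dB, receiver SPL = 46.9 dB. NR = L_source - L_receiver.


NR = L_source - L_receiver (difference between source and receiving room levels)
NR = 86.9 - 46.9 = 40 dB


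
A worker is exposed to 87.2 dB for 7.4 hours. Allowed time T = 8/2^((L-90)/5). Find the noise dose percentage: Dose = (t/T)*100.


T_allowed = 8 / 2^((87.2 - 90)/5) = 11.7942 hr
Dose = 7.4 / 11.7942 * 100 = 62.743 %


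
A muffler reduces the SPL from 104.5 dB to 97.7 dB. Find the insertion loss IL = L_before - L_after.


Insertion loss = SPL without muffler - SPL with muffler
IL = 104.5 - 97.7 = 6.8 dB


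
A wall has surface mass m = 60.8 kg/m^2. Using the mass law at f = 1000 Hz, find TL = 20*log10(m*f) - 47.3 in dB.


m * f = 60.8 * 1000 = 60800
20*log10(60800) = 95.6781 dB
TL = 95.6781 - 47.3 = 48.378 dB


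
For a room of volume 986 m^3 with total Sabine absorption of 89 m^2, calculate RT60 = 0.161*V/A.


RT60 = 0.161 * 986 / 89 = 1.7837 s


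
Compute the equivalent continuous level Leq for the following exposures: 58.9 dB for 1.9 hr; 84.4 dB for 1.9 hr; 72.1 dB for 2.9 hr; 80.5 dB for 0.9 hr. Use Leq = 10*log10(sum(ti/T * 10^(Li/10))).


T_total = 1.9 + 1.9 + 2.9 + 0.9 = 7.6 hr
(1.9/7.6) * 10^(58.9/10) = 194062
(1.9/7.6) * 10^(84.4/10) = 6.88557e+07
(2.9/7.6) * 10^(72.1/10) = 6.18849e+06
(0.9/7.6) * 10^(80.5/10) = 1.32871e+07
Sum = 194062 + 6.88557e+07 + 6.18849e+06 + 1.32871e+07 = 8.85254e+07
Leq = 10*log10(8.85254e+07) = 79.471 dB


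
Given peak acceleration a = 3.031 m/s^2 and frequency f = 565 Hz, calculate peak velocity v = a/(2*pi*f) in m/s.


omega = 2*pi*f = 2*pi*565 = 3550 rad/s
v = a / omega = 3.031 / 3550 = 0.0008538 m/s


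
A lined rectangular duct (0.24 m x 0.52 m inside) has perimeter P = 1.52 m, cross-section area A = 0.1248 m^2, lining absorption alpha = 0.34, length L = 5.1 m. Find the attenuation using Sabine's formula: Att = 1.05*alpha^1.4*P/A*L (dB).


alpha^1.4 = 0.34^1.4 = 0.220836
Attenuation rate = 1.05 * alpha^1.4 * P / A
= 1.05 * 0.220836 * 1.52 / 0.1248 = 2.82415 dB/m
Total Att = 2.82415 * 5.1 = 14.403 dB


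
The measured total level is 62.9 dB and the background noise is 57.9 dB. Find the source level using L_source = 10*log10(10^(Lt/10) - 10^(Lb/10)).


10^(62.9/10) = 1.94984e+06
10^(57.9/10) = 616595
Difference = 1.94984e+06 - 616595 = 1.33324e+06
L_source = 10*log10(1.33324e+06) = 61.249 dB


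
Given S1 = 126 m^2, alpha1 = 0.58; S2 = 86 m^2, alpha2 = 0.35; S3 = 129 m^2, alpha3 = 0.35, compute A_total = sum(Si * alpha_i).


126 * 0.58 = 73.08
86 * 0.35 = 30.1
129 * 0.35 = 45.15
A_total = 73.08 + 30.1 + 45.15 = 148.33 m^2


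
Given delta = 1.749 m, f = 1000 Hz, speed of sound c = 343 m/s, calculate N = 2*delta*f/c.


N = 2*delta*f/c = 2*delta/lambda, where lambda = c/f
lambda = 343 / 1000 = 0.343 m
N = 2 * 1.749 / 0.343 = 10.198


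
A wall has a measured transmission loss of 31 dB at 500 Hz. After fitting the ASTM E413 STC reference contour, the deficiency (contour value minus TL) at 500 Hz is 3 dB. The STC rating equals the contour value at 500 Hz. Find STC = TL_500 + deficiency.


By ASTM E413, STC = value of the fitted reference contour at 500 Hz.
Contour value at 500 Hz = TL_500 + deficiency = 31 + 3 = 34
STC = 34


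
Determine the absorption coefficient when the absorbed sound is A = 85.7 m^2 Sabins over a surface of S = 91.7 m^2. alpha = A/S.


Absorption coefficient = absorbed power / incident power
alpha = A / S = 85.7 / 91.7 = 0.93457


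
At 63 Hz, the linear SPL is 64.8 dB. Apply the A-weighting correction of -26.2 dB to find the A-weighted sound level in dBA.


A-weighting table: 63 Hz -> -26.2 dB correction
SPL_A = SPL + correction = 64.8 + (-26.2) = 38.6 dBA


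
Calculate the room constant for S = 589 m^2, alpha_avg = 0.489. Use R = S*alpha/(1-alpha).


R = 589 * 0.489 / (1 - 0.489) = 563.64 m^2


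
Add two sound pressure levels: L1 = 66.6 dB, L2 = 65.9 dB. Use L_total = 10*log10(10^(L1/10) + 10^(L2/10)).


10^(66.6/10) = 4.57088e+06
10^(65.9/10) = 3.89045e+06
Sum = 4.57088e+06 + 3.89045e+06 = 8.46133e+06
L_total = 10*log10(8.46133e+06) = 69.274 dB


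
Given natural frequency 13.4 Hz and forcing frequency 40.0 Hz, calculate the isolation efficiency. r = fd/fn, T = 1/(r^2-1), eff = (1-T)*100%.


r = 40.0 / 13.4 = 2.98507
r^2 - 1 = 2.98507^2 - 1 = 7.91064
T = 1/7.91064 = 0.126412
Efficiency = (1 - 0.126412)*100 = 87.359 %


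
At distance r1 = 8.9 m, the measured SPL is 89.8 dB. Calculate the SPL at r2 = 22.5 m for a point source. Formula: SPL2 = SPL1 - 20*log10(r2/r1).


r2/r1 = 22.5/8.9 = 2.52809
Correction = 20*log10(2.52809) = 8.05585 dB
SPL2 = 89.8 - 8.05585 = 81.744 dB


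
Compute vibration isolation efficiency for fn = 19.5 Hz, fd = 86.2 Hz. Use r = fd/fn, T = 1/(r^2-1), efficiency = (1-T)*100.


r = 86.2 / 19.5 = 4.42051
r^2 - 1 = 4.42051^2 - 1 = 18.5409
T = 1/18.5409 = 0.0539348
Efficiency = (1 - 0.0539348)*100 = 94.607 %


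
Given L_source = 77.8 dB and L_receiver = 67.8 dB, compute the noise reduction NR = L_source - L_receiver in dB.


NR = L_source - L_receiver (difference between source and receiving room levels)
NR = 77.8 - 67.8 = 10 dB


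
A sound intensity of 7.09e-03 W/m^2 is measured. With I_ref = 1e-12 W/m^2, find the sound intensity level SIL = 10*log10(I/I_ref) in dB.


I / I_ref = 7.09e-03 / 1e-12 = 7.09e+09
SIL = 10 * log10(7.09e+09) = 98.506 dB


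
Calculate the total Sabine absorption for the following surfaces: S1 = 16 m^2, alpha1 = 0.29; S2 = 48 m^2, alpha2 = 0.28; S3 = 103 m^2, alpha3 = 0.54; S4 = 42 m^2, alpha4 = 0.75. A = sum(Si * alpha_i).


16 * 0.29 = 4.64
48 * 0.28 = 13.44
103 * 0.54 = 55.62
42 * 0.75 = 31.5
A_total = 4.64 + 13.44 + 55.62 + 31.5 = 105.2 m^2


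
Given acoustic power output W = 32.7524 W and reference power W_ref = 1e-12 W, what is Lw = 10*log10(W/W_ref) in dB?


W / W_ref = 32.7524 / 1e-12 = 3.27524e+13
Lw = 10 * log10(3.27524e+13) = 135.15 dB


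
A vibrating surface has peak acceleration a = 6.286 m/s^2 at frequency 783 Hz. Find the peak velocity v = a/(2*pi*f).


omega = 2*pi*f = 2*pi*783 = 4919.73 rad/s
v = a / omega = 6.286 / 4919.73 = 0.0012777 m/s


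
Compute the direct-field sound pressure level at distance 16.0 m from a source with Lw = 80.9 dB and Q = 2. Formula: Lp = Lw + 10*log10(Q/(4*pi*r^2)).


4*pi*r^2 = 4*pi*16.0^2 = 3216.99 m^2
Q / (4*pi*r^2) = 2 / 3216.99 = 0.000621699
Lp = 80.9 + 10*log10(0.000621699) = 48.836 dB


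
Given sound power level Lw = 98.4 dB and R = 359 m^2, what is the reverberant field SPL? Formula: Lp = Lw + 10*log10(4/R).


4/R = 4/359 = 0.0111421
Lp = 98.4 + 10*log10(0.0111421) = 78.87 dB


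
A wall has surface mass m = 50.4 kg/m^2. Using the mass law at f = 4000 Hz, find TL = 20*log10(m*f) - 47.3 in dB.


m * f = 50.4 * 4000 = 201600
20*log10(201600) = 106.09 dB
TL = 106.09 - 47.3 = 58.79 dB


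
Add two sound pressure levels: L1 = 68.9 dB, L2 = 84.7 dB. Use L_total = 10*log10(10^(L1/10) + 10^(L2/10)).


10^(68.9/10) = 7.76247e+06
10^(84.7/10) = 2.95121e+08
Sum = 7.76247e+06 + 2.95121e+08 = 3.02883e+08
L_total = 10*log10(3.02883e+08) = 84.813 dB


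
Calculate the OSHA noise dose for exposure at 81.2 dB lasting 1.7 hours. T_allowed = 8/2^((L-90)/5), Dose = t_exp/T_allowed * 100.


T_allowed = 8 / 2^((81.2 - 90)/5) = 27.0958 hr
Dose = 1.7 / 27.0958 * 100 = 6.274 %


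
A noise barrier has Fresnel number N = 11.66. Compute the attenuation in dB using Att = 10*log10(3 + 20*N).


3 + 20*N = 3 + 20*11.66 = 236.2
Att = 10*log10(236.2) = 23.733 dB


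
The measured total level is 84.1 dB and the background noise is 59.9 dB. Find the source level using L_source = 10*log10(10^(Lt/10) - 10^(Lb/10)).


10^(84.1/10) = 2.5704e+08
10^(59.9/10) = 977237
Difference = 2.5704e+08 - 977237 = 2.56063e+08
L_source = 10*log10(2.56063e+08) = 84.083 dB


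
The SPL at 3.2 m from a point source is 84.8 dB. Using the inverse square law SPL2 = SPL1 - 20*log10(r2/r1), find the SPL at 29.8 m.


r2/r1 = 29.8/3.2 = 9.3125
Correction = 20*log10(9.3125) = 19.3813 dB
SPL2 = 84.8 - 19.3813 = 65.419 dB


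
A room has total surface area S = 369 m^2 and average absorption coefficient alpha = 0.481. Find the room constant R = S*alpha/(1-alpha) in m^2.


R = 369 * 0.481 / (1 - 0.481) = 341.98 m^2


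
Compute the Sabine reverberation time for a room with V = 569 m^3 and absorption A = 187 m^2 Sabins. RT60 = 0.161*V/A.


RT60 = 0.161 * 569 / 187 = 0.48989 s


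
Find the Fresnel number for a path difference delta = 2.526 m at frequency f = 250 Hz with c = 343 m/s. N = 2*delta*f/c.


N = 2*delta*f/c = 2*delta/lambda, where lambda = c/f
lambda = 343 / 250 = 1.372 m
N = 2 * 2.526 / 1.372 = 3.6822


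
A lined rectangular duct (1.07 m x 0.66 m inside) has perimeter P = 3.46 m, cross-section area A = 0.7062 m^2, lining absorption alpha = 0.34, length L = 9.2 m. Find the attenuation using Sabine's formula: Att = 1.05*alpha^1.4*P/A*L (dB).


alpha^1.4 = 0.34^1.4 = 0.220836
Attenuation rate = 1.05 * alpha^1.4 * P / A
= 1.05 * 0.220836 * 3.46 / 0.7062 = 1.13608 dB/m
Total Att = 1.13608 * 9.2 = 10.452 dB


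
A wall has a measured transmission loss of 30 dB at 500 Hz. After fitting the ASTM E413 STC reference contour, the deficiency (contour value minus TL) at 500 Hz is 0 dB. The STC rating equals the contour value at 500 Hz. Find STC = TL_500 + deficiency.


By ASTM E413, STC = value of the fitted reference contour at 500 Hz.
Contour value at 500 Hz = TL_500 + deficiency = 30 + 0 = 30
STC = 30


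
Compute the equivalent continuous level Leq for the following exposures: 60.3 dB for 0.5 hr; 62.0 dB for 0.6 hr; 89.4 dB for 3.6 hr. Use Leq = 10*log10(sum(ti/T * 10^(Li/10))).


T_total = 0.5 + 0.6 + 3.6 = 4.7 hr
(0.5/4.7) * 10^(60.3/10) = 113991
(0.6/4.7) * 10^(62.0/10) = 202327
(3.6/4.7) * 10^(89.4/10) = 6.67121e+08
Sum = 113991 + 202327 + 6.67121e+08 = 6.67437e+08
Leq = 10*log10(6.67437e+08) = 88.244 dB


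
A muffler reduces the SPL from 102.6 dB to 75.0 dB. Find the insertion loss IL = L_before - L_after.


Insertion loss = SPL without muffler - SPL with muffler
IL = 102.6 - 75.0 = 27.6 dB


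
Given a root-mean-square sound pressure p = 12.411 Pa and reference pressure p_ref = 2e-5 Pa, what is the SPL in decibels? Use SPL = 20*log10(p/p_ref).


p / p_ref = 12.411 / 2e-5 = 620550
SPL = 20 * log10(620550) = 115.86 dB


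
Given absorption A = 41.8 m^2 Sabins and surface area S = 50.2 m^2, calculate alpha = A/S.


Absorption coefficient = absorbed power / incident power
alpha = A / S = 41.8 / 50.2 = 0.83267


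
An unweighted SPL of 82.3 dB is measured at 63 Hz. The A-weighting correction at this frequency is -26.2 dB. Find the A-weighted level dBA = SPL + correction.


A-weighting table: 63 Hz -> -26.2 dB correction
SPL_A = SPL + correction = 82.3 + (-26.2) = 56.1 dBA


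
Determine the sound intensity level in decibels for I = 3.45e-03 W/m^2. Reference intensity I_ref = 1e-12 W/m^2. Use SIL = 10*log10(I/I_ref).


I / I_ref = 3.45e-03 / 1e-12 = 3.45e+09
SIL = 10 * log10(3.45e+09) = 95.378 dB


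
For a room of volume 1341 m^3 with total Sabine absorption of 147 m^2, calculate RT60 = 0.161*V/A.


RT60 = 0.161 * 1341 / 147 = 1.4687 s


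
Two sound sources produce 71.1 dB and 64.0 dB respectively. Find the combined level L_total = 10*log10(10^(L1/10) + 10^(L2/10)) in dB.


10^(71.1/10) = 1.28825e+07
10^(64.0/10) = 2.51189e+06
Sum = 1.28825e+07 + 2.51189e+06 = 1.53944e+07
L_total = 10*log10(1.53944e+07) = 71.874 dB


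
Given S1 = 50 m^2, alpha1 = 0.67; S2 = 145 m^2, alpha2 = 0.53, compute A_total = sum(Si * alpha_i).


50 * 0.67 = 33.5
145 * 0.53 = 76.85
A_total = 33.5 + 76.85 = 110.35 m^2


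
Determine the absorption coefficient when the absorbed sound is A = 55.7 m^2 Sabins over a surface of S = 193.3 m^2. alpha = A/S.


Absorption coefficient = absorbed power / incident power
alpha = A / S = 55.7 / 193.3 = 0.28815


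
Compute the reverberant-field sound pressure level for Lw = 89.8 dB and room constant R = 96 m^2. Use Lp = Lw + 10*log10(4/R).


4/R = 4/96 = 0.0416667
Lp = 89.8 + 10*log10(0.0416667) = 75.998 dB


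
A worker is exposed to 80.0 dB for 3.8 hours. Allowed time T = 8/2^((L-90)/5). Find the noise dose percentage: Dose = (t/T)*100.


T_allowed = 8 / 2^((80.0 - 90)/5) = 32 hr
Dose = 3.8 / 32 * 100 = 11.875 %


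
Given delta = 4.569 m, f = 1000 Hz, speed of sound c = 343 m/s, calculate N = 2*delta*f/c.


N = 2*delta*f/c = 2*delta/lambda, where lambda = c/f
lambda = 343 / 1000 = 0.343 m
N = 2 * 4.569 / 0.343 = 26.641


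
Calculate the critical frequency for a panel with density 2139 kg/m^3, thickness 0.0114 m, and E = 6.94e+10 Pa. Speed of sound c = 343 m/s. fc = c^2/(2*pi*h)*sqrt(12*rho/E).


12*rho/E = 12*2139/6.94e+10 = 3.69856e-07
sqrt(12*rho/E) = sqrt(3.69856e-07) = 0.000608158
c^2/(2*pi*h) = 343^2/(2*pi*0.0114) = 1.64249e+06
fc = 1.64249e+06 * 0.000608158 = 998.89 Hz


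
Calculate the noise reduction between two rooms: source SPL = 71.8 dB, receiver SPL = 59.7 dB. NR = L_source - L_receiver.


NR = L_source - L_receiver (difference between source and receiving room levels)
NR = 71.8 - 59.7 = 12.1 dB


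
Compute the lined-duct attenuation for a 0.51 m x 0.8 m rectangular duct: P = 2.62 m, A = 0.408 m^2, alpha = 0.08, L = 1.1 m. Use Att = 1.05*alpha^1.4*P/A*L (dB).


alpha^1.4 = 0.08^1.4 = 0.029129
Attenuation rate = 1.05 * alpha^1.4 * P / A
= 1.05 * 0.029129 * 2.62 / 0.408 = 0.196407 dB/m
Total Att = 0.196407 * 1.1 = 0.21605 dB


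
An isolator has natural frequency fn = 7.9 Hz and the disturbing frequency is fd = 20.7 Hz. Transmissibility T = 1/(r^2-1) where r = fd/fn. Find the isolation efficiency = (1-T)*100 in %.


r = 20.7 / 7.9 = 2.62025
r^2 - 1 = 2.62025^2 - 1 = 5.86571
T = 1/5.86571 = 0.170482
Efficiency = (1 - 0.170482)*100 = 82.952 %


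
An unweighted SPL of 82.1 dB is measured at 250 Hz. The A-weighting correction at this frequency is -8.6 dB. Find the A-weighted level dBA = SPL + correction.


A-weighting table: 250 Hz -> -8.6 dB correction
SPL_A = SPL + correction = 82.1 + (-8.6) = 73.5 dBA


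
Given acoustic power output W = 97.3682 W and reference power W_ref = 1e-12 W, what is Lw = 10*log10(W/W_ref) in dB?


W / W_ref = 97.3682 / 1e-12 = 9.73682e+13
Lw = 10 * log10(9.73682e+13) = 139.88 dB


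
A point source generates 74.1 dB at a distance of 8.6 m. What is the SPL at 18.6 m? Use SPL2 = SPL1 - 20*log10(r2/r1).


r2/r1 = 18.6/8.6 = 2.16279
Correction = 20*log10(2.16279) = 6.70029 dB
SPL2 = 74.1 - 6.70029 = 67.4 dB


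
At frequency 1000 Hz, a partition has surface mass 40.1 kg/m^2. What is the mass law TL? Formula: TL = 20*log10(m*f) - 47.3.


m * f = 40.1 * 1000 = 40100
20*log10(40100) = 92.0629 dB
TL = 92.0629 - 47.3 = 44.763 dB


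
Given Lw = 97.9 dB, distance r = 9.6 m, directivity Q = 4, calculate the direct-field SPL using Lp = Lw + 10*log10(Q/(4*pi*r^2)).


4*pi*r^2 = 4*pi*9.6^2 = 1158.12 m^2
Q / (4*pi*r^2) = 4 / 1158.12 = 0.00345387
Lp = 97.9 + 10*log10(0.00345387) = 73.283 dB


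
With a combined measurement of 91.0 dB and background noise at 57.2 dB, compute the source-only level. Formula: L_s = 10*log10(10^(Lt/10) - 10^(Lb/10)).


10^(91.0/10) = 1.25893e+09
10^(57.2/10) = 524807
Difference = 1.25893e+09 - 524807 = 1.25841e+09
L_source = 10*log10(1.25841e+09) = 90.998 dB


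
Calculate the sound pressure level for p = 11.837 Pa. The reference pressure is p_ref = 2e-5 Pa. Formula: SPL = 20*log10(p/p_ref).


p / p_ref = 11.837 / 2e-5 = 591850
SPL = 20 * log10(591850) = 115.44 dB


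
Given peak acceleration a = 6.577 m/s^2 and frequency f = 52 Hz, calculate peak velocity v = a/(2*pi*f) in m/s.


omega = 2*pi*f = 2*pi*52 = 326.726 rad/s
v = a / omega = 6.577 / 326.726 = 0.02013 m/s


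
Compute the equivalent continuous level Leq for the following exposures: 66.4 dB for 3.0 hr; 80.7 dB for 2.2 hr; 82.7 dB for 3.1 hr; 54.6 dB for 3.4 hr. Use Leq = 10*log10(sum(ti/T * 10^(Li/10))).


T_total = 3.0 + 2.2 + 3.1 + 3.4 = 11.7 hr
(3.0/11.7) * 10^(66.4/10) = 1.11927e+06
(2.2/11.7) * 10^(80.7/10) = 2.20921e+07
(3.1/11.7) * 10^(82.7/10) = 4.93374e+07
(3.4/11.7) * 10^(54.6/10) = 83809.5
Sum = 1.11927e+06 + 2.20921e+07 + 4.93374e+07 + 83809.5 = 7.26326e+07
Leq = 10*log10(7.26326e+07) = 78.611 dB


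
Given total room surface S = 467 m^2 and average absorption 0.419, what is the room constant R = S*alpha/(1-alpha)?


R = 467 * 0.419 / (1 - 0.419) = 336.79 m^2


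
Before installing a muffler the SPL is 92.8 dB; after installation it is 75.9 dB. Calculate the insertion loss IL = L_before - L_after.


Insertion loss = SPL without muffler - SPL with muffler
IL = 92.8 - 75.9 = 16.9 dB


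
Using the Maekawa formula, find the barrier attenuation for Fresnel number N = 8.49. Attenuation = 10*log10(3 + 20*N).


3 + 20*N = 3 + 20*8.49 = 172.8
Att = 10*log10(172.8) = 22.375 dB


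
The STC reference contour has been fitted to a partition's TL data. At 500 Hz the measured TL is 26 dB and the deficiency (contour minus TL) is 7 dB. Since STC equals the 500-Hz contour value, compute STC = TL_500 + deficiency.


By ASTM E413, STC = value of the fitted reference contour at 500 Hz.
Contour value at 500 Hz = TL_500 + deficiency = 26 + 7 = 33
STC = 33


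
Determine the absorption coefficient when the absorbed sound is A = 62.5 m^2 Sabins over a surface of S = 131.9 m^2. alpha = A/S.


Absorption coefficient = absorbed power / incident power
alpha = A / S = 62.5 / 131.9 = 0.47384


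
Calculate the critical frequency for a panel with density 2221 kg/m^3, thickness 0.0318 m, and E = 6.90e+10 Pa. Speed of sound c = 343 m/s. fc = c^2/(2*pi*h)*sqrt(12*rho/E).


12*rho/E = 12*2221/6.90e+10 = 3.86261e-07
sqrt(12*rho/E) = sqrt(3.86261e-07) = 0.000621499
c^2/(2*pi*h) = 343^2/(2*pi*0.0318) = 588818
fc = 588818 * 0.000621499 = 365.95 Hz


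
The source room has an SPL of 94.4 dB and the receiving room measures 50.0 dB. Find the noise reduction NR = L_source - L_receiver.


NR = L_source - L_receiver (difference between source and receiving room levels)
NR = 94.4 - 50.0 = 44.4 dB


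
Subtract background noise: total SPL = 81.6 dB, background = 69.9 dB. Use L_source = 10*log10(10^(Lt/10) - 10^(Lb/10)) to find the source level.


10^(81.6/10) = 1.44544e+08
10^(69.9/10) = 9.77237e+06
Difference = 1.44544e+08 - 9.77237e+06 = 1.34772e+08
L_source = 10*log10(1.34772e+08) = 81.296 dB


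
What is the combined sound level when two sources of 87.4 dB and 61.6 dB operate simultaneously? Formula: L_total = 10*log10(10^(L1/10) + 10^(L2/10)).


10^(87.4/10) = 5.49541e+08
10^(61.6/10) = 1.44544e+06
Sum = 5.49541e+08 + 1.44544e+06 = 5.50986e+08
L_total = 10*log10(5.50986e+08) = 87.411 dB


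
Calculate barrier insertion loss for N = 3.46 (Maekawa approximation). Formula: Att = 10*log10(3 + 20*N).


3 + 20*N = 3 + 20*3.46 = 72.2
Att = 10*log10(72.2) = 18.585 dB


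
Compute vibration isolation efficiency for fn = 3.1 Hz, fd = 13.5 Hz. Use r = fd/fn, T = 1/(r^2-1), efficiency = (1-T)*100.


r = 13.5 / 3.1 = 4.35484
r^2 - 1 = 4.35484^2 - 1 = 17.9646
T = 1/17.9646 = 0.055665
Efficiency = (1 - 0.055665)*100 = 94.434 %


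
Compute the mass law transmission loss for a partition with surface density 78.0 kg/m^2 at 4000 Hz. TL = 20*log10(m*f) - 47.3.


m * f = 78.0 * 4000 = 312000
20*log10(312000) = 109.883 dB
TL = 109.883 - 47.3 = 62.583 dB


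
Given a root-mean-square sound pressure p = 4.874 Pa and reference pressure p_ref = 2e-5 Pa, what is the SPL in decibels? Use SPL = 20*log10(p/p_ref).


p / p_ref = 4.874 / 2e-5 = 243700
SPL = 20 * log10(243700) = 107.74 dB


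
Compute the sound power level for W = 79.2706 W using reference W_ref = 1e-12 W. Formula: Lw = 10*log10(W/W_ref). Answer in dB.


W / W_ref = 79.2706 / 1e-12 = 7.92706e+13
Lw = 10 * log10(7.92706e+13) = 138.99 dB


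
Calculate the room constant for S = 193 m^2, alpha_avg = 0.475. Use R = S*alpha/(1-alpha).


R = 193 * 0.475 / (1 - 0.475) = 174.62 m^2


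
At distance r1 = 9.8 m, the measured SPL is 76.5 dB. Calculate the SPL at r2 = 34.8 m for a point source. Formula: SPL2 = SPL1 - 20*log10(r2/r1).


r2/r1 = 34.8/9.8 = 3.55102
Correction = 20*log10(3.55102) = 11.0071 dB
SPL2 = 76.5 - 11.0071 = 65.493 dB


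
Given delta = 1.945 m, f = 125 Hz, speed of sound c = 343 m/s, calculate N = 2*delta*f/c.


N = 2*delta*f/c = 2*delta/lambda, where lambda = c/f
lambda = 343 / 125 = 2.744 m
N = 2 * 1.945 / 2.744 = 1.4176


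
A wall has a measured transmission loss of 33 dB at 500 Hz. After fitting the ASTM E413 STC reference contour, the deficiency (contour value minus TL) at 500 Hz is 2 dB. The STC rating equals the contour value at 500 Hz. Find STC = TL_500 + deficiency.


By ASTM E413, STC = value of the fitted reference contour at 500 Hz.
Contour value at 500 Hz = TL_500 + deficiency = 33 + 2 = 35
STC = 35


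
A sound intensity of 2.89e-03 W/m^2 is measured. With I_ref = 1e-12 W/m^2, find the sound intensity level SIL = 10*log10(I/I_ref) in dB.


I / I_ref = 2.89e-03 / 1e-12 = 2.89e+09
SIL = 10 * log10(2.89e+09) = 94.609 dB


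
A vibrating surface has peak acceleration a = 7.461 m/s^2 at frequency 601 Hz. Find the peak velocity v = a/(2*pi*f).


omega = 2*pi*f = 2*pi*601 = 3776.19 rad/s
v = a / omega = 7.461 / 3776.19 = 0.0019758 m/s


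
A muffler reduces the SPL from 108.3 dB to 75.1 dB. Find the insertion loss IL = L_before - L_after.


Insertion loss = SPL without muffler - SPL with muffler
IL = 108.3 - 75.1 = 33.2 dB


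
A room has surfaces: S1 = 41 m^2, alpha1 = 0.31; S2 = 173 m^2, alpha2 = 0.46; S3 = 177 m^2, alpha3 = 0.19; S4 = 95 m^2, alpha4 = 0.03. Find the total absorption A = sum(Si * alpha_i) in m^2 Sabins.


41 * 0.31 = 12.71
173 * 0.46 = 79.58
177 * 0.19 = 33.63
95 * 0.03 = 2.85
A_total = 12.71 + 79.58 + 33.63 + 2.85 = 128.77 m^2


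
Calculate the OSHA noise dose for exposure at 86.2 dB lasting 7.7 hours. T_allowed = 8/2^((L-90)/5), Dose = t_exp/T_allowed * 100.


T_allowed = 8 / 2^((86.2 - 90)/5) = 13.5479 hr
Dose = 7.7 / 13.5479 * 100 = 56.835 %


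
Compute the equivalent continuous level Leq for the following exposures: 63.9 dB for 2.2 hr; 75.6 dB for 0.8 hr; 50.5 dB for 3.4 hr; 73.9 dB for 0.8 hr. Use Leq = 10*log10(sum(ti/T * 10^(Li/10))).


T_total = 2.2 + 0.8 + 3.4 + 0.8 = 7.2 hr
(2.2/7.2) * 10^(63.9/10) = 750050
(0.8/7.2) * 10^(75.6/10) = 4.0342e+06
(3.4/7.2) * 10^(50.5/10) = 52984.2
(0.8/7.2) * 10^(73.9/10) = 2.72745e+06
Sum = 750050 + 4.0342e+06 + 52984.2 + 2.72745e+06 = 7.56468e+06
Leq = 10*log10(7.56468e+06) = 68.788 dB


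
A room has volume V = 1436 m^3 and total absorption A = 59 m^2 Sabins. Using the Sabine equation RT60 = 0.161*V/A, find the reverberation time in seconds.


RT60 = 0.161 * 1436 / 59 = 3.9186 s


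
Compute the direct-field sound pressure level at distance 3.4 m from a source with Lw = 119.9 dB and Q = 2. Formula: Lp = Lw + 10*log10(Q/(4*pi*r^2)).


4*pi*r^2 = 4*pi*3.4^2 = 145.267 m^2
Q / (4*pi*r^2) = 2 / 145.267 = 0.0137678
Lp = 119.9 + 10*log10(0.0137678) = 101.29 dB
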